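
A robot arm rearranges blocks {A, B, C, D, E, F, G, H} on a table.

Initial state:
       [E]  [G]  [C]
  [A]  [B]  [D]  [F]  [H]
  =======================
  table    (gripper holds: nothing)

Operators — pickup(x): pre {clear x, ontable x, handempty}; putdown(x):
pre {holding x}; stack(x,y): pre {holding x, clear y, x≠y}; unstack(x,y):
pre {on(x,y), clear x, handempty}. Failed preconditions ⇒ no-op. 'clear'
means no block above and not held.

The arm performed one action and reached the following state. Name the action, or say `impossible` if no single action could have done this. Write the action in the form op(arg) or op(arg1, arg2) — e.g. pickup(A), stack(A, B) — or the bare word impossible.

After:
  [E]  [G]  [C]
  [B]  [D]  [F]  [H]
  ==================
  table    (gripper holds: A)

target: towers=[B/E; D/G; F/C; H] holding=A
     unstack(G, D) → towers=[A; B/E; D; F/C; H] holding=G
         pickup(A) → towers=[B/E; D/G; F/C; H] holding=A  ← match
     unstack(E, B) → towers=[A; B; D/G; F/C; H] holding=E
         pickup(H) → towers=[A; B/E; D/G; F/C] holding=H
     unstack(C, F) → towers=[A; B/E; D/G; F; H] holding=C

pickup(A)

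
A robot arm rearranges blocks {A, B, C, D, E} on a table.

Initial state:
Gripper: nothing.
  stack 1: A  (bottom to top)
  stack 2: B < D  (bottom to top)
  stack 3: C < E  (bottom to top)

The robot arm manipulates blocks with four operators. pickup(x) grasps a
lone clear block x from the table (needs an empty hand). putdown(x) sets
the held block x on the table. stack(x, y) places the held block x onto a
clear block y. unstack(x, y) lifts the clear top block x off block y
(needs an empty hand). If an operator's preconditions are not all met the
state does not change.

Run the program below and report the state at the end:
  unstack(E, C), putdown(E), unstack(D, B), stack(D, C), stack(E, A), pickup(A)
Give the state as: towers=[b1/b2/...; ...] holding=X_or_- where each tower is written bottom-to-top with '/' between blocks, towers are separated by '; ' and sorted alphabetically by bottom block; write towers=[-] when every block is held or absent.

step 1 (unstack(E, C)): towers=[A; B/D; C] holding=E
step 2 (putdown(E)): towers=[A; B/D; C; E] holding=-
step 3 (unstack(D, B)): towers=[A; B; C; E] holding=D
step 4 (stack(D, C)): towers=[A; B; C/D; E] holding=-
step 5 (stack(E, A)) [no-op]: towers=[A; B; C/D; E] holding=-
step 6 (pickup(A)): towers=[B; C/D; E] holding=A

towers=[B; C/D; E] holding=A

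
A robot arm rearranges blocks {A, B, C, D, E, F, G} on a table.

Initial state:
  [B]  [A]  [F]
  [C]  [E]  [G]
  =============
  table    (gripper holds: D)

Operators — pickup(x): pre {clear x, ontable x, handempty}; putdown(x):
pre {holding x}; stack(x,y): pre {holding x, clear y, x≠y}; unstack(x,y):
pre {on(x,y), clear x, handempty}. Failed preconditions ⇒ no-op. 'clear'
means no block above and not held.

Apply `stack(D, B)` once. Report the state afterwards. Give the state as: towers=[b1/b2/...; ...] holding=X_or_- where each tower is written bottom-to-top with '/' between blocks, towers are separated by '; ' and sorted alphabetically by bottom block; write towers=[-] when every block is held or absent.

before: towers=[C/B; E/A; G/F] holding=D
pre[stack(D, B)]: holding(D) yes, clear(B) yes, D≠B yes
all met → apply stack(D, B)
after:  towers=[C/B/D; E/A; G/F] holding=-

towers=[C/B/D; E/A; G/F] holding=-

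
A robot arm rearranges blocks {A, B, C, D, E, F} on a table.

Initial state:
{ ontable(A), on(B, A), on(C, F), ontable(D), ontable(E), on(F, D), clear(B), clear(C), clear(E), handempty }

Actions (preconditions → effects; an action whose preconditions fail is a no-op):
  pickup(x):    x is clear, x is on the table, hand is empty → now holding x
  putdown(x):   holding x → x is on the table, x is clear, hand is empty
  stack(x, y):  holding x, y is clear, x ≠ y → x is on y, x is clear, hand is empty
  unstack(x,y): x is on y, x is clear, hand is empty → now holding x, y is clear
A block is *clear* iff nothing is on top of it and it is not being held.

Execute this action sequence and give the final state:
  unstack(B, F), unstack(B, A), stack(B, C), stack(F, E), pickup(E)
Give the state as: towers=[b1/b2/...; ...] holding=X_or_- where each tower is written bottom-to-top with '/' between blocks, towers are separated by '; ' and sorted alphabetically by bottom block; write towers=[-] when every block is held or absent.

towers=[A; D/F/C/B] holding=E

step 1 (unstack(B, F)) [no-op]: towers=[A/B; D/F/C; E] holding=-
step 2 (unstack(B, A)): towers=[A; D/F/C; E] holding=B
step 3 (stack(B, C)): towers=[A; D/F/C/B; E] holding=-
step 4 (stack(F, E)) [no-op]: towers=[A; D/F/C/B; E] holding=-
step 5 (pickup(E)): towers=[A; D/F/C/B] holding=E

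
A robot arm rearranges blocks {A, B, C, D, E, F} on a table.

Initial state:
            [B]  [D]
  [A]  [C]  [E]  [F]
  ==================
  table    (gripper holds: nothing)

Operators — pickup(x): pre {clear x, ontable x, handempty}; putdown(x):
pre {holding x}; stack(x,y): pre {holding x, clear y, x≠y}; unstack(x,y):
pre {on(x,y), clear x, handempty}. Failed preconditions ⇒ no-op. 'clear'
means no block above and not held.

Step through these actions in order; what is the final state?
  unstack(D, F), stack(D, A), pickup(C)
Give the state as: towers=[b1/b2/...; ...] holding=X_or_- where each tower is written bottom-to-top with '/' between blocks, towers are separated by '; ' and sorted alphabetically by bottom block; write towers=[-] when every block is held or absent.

step 1 (unstack(D, F)): towers=[A; C; E/B; F] holding=D
step 2 (stack(D, A)): towers=[A/D; C; E/B; F] holding=-
step 3 (pickup(C)): towers=[A/D; E/B; F] holding=C

towers=[A/D; E/B; F] holding=C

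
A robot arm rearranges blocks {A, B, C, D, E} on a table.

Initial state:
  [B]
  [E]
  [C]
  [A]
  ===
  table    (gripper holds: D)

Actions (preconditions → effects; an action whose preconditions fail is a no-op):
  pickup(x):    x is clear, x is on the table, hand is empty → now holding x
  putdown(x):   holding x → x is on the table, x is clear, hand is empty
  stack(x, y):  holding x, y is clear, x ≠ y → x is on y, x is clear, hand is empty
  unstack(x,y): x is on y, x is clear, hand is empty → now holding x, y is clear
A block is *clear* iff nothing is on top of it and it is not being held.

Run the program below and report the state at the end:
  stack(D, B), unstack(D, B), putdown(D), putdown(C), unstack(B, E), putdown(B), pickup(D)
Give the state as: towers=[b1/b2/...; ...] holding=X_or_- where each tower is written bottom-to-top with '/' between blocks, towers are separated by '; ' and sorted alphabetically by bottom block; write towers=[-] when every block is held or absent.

towers=[A/C/E; B] holding=D

step 1 (stack(D, B)): towers=[A/C/E/B/D] holding=-
step 2 (unstack(D, B)): towers=[A/C/E/B] holding=D
step 3 (putdown(D)): towers=[A/C/E/B; D] holding=-
step 4 (putdown(C)) [no-op]: towers=[A/C/E/B; D] holding=-
step 5 (unstack(B, E)): towers=[A/C/E; D] holding=B
step 6 (putdown(B)): towers=[A/C/E; B; D] holding=-
step 7 (pickup(D)): towers=[A/C/E; B] holding=D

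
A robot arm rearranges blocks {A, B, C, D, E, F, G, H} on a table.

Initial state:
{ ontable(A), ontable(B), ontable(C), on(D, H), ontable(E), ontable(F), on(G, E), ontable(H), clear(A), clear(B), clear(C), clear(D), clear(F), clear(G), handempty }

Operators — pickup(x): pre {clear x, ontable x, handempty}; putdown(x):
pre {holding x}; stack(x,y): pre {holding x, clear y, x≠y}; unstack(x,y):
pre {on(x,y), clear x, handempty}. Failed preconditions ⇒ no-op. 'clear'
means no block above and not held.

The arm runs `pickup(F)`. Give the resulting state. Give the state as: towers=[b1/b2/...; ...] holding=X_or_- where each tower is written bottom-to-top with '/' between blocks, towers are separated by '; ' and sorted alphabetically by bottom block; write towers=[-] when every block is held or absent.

before: towers=[A; B; C; E/G; F; H/D] holding=-
pre[pickup(F)]: clear(F) ✓, ontable(F) ✓, handempty ✓
all met → apply pickup(F)
after:  towers=[A; B; C; E/G; H/D] holding=F

towers=[A; B; C; E/G; H/D] holding=F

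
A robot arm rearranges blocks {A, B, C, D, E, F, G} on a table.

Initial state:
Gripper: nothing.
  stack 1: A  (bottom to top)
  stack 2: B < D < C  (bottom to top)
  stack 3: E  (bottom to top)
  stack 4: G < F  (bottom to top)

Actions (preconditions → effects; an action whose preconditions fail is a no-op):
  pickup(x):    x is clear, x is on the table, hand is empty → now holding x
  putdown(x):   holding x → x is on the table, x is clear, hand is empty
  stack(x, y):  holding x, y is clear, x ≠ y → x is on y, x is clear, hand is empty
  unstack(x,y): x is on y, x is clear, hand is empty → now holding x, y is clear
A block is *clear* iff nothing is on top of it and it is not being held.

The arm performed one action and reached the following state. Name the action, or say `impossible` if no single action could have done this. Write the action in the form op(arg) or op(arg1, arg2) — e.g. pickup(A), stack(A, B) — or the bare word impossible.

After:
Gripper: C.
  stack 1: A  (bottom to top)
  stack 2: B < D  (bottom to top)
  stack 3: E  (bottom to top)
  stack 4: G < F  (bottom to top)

target: towers=[A; B/D; E; G/F] holding=C
     unstack(F, G) → towers=[A; B/D/C; E; G] holding=F
         pickup(A) → towers=[B/D/C; E; G/F] holding=A
         pickup(E) → towers=[A; B/D/C; G/F] holding=E
     unstack(C, D) → towers=[A; B/D; E; G/F] holding=C  ← match

unstack(C, D)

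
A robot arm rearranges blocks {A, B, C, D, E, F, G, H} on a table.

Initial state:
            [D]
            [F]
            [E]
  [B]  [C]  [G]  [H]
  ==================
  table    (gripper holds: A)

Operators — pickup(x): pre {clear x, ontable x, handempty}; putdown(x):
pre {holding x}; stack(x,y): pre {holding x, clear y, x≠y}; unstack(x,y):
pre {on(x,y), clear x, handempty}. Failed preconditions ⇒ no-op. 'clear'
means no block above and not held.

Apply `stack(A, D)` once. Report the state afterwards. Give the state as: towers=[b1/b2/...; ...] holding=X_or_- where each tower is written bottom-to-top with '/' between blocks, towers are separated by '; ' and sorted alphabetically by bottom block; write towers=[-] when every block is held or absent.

towers=[B; C; G/E/F/D/A; H] holding=-

before: towers=[B; C; G/E/F/D; H] holding=A
pre[stack(A, D)]: holding(A) yes, clear(D) yes, A≠D yes
all met → apply stack(A, D)
after:  towers=[B; C; G/E/F/D/A; H] holding=-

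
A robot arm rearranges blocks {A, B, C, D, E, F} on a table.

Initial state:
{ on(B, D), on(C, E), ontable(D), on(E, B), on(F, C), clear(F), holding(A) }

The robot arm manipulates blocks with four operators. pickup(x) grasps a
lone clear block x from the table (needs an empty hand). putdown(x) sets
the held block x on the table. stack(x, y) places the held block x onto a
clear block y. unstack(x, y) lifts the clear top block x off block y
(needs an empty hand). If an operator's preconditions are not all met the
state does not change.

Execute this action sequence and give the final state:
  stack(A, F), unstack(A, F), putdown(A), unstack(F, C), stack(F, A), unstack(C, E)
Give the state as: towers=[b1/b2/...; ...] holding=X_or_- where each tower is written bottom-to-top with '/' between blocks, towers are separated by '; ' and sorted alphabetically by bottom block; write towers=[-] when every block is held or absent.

towers=[A/F; D/B/E] holding=C

step 1 (stack(A, F)): towers=[D/B/E/C/F/A] holding=-
step 2 (unstack(A, F)): towers=[D/B/E/C/F] holding=A
step 3 (putdown(A)): towers=[A; D/B/E/C/F] holding=-
step 4 (unstack(F, C)): towers=[A; D/B/E/C] holding=F
step 5 (stack(F, A)): towers=[A/F; D/B/E/C] holding=-
step 6 (unstack(C, E)): towers=[A/F; D/B/E] holding=C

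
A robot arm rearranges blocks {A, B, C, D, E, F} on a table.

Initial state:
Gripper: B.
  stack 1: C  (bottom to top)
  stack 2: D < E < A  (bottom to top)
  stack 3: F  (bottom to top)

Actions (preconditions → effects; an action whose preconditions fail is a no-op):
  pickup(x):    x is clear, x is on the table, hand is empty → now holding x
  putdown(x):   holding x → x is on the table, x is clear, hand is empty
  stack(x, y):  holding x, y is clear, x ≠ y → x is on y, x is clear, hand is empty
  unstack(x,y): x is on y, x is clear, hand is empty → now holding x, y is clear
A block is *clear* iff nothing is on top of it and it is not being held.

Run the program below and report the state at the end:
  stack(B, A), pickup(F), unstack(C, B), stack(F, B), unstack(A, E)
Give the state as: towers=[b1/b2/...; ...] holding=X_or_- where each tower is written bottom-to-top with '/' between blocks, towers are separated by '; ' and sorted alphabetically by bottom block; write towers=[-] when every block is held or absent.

step 1 (stack(B, A)): towers=[C; D/E/A/B; F] holding=-
step 2 (pickup(F)): towers=[C; D/E/A/B] holding=F
step 3 (unstack(C, B)) [no-op]: towers=[C; D/E/A/B] holding=F
step 4 (stack(F, B)): towers=[C; D/E/A/B/F] holding=-
step 5 (unstack(A, E)) [no-op]: towers=[C; D/E/A/B/F] holding=-

towers=[C; D/E/A/B/F] holding=-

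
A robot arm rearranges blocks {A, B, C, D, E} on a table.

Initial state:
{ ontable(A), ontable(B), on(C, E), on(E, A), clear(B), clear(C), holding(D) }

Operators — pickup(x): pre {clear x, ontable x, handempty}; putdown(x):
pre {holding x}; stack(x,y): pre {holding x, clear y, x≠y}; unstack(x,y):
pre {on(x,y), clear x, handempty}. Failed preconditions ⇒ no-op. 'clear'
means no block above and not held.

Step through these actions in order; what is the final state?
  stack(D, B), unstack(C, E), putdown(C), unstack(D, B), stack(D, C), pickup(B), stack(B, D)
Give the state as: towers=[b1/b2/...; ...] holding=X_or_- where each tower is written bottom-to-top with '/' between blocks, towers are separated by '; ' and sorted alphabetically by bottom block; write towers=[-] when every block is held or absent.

step 1 (stack(D, B)): towers=[A/E/C; B/D] holding=-
step 2 (unstack(C, E)): towers=[A/E; B/D] holding=C
step 3 (putdown(C)): towers=[A/E; B/D; C] holding=-
step 4 (unstack(D, B)): towers=[A/E; B; C] holding=D
step 5 (stack(D, C)): towers=[A/E; B; C/D] holding=-
step 6 (pickup(B)): towers=[A/E; C/D] holding=B
step 7 (stack(B, D)): towers=[A/E; C/D/B] holding=-

towers=[A/E; C/D/B] holding=-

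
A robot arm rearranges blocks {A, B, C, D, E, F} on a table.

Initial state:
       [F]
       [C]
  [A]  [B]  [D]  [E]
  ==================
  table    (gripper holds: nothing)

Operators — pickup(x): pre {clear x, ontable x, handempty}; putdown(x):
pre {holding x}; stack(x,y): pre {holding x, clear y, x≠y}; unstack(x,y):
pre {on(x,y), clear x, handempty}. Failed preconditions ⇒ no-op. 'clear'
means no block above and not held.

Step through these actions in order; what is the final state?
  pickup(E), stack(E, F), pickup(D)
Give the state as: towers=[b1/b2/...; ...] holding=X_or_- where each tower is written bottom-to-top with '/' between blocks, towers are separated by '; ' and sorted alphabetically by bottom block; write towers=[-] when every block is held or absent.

towers=[A; B/C/F/E] holding=D

step 1 (pickup(E)): towers=[A; B/C/F; D] holding=E
step 2 (stack(E, F)): towers=[A; B/C/F/E; D] holding=-
step 3 (pickup(D)): towers=[A; B/C/F/E] holding=D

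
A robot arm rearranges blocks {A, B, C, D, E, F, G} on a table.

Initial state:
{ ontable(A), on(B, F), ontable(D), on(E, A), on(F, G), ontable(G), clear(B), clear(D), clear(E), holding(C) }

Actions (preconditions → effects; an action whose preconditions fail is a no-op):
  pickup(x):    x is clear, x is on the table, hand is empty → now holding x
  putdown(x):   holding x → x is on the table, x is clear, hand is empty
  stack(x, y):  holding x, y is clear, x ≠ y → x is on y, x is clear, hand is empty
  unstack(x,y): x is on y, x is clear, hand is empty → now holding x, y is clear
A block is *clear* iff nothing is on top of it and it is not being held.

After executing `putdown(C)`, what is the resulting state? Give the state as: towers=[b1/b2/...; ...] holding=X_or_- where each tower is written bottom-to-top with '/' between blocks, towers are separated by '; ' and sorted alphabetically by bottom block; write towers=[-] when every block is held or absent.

towers=[A/E; C; D; G/F/B] holding=-

before: towers=[A/E; D; G/F/B] holding=C
pre[putdown(C)]: holding(C) yes
all met → apply putdown(C)
after:  towers=[A/E; C; D; G/F/B] holding=-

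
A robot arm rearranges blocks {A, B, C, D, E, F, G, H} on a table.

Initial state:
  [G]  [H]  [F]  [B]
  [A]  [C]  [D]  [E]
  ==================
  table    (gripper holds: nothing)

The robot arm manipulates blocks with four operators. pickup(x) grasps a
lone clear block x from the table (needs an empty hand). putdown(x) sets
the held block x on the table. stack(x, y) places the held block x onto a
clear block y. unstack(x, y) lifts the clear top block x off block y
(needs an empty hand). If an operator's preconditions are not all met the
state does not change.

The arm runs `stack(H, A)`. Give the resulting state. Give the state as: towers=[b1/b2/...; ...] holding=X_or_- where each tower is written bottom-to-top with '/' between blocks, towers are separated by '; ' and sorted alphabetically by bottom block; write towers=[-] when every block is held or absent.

towers=[A/G; C/H; D/F; E/B] holding=-

before: towers=[A/G; C/H; D/F; E/B] holding=-
pre[stack(H, A)]: holding(H) no, clear(A) no, H≠A yes
holding(H), clear(A) unmet → stack(H, A) is a no-op
after:  towers=[A/G; C/H; D/F; E/B] holding=-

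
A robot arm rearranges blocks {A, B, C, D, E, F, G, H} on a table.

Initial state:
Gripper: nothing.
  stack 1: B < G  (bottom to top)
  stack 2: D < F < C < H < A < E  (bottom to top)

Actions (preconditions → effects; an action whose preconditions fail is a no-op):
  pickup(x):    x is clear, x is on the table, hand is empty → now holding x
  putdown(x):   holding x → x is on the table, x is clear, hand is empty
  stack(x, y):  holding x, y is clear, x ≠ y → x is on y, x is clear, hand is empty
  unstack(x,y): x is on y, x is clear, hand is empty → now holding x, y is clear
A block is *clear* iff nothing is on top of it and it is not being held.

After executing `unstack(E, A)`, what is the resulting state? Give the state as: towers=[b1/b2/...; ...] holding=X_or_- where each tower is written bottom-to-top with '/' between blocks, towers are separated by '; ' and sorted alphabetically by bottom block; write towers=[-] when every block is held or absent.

before: towers=[B/G; D/F/C/H/A/E] holding=-
pre[unstack(E, A)]: on(E,A) ✓, clear(E) ✓, handempty ✓
all met → apply unstack(E, A)
after:  towers=[B/G; D/F/C/H/A] holding=E

towers=[B/G; D/F/C/H/A] holding=E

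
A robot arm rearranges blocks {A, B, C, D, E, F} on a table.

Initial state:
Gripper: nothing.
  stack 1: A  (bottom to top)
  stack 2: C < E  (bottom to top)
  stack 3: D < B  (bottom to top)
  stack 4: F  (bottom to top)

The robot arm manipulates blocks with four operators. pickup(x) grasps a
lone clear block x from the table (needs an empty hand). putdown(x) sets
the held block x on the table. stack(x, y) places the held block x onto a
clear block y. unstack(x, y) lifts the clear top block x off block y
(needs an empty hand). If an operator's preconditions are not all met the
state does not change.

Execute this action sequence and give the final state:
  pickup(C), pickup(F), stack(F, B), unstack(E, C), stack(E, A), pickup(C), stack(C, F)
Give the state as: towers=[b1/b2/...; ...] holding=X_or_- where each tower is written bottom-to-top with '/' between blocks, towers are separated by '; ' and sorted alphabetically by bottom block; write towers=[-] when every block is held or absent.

step 1 (pickup(C)) [no-op]: towers=[A; C/E; D/B; F] holding=-
step 2 (pickup(F)): towers=[A; C/E; D/B] holding=F
step 3 (stack(F, B)): towers=[A; C/E; D/B/F] holding=-
step 4 (unstack(E, C)): towers=[A; C; D/B/F] holding=E
step 5 (stack(E, A)): towers=[A/E; C; D/B/F] holding=-
step 6 (pickup(C)): towers=[A/E; D/B/F] holding=C
step 7 (stack(C, F)): towers=[A/E; D/B/F/C] holding=-

towers=[A/E; D/B/F/C] holding=-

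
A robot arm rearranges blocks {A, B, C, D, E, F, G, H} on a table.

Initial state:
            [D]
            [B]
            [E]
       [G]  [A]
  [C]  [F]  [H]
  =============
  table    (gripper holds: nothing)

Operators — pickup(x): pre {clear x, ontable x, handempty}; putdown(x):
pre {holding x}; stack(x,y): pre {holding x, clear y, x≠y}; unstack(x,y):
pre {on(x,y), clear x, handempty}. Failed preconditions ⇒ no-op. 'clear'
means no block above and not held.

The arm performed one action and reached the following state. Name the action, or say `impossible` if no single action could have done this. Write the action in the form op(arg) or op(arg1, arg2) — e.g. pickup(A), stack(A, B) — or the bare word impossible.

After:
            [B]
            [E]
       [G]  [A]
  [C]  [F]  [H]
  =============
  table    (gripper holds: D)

target: towers=[C; F/G; H/A/E/B] holding=D
     unstack(G, F) → towers=[C; F; H/A/E/B/D] holding=G
     unstack(D, B) → towers=[C; F/G; H/A/E/B] holding=D  ← match
         pickup(C) → towers=[F/G; H/A/E/B/D] holding=C

unstack(D, B)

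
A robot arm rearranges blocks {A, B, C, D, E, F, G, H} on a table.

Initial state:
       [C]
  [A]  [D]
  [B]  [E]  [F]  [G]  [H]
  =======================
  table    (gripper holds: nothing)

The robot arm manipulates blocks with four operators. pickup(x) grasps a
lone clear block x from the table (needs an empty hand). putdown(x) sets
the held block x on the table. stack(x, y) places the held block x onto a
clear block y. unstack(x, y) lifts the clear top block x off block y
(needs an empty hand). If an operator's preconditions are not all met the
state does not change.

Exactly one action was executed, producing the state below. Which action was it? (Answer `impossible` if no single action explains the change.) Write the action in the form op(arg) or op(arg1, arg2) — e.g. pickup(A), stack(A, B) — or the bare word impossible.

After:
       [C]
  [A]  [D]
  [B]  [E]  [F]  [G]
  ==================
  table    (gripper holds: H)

target: towers=[B/A; E/D/C; F; G] holding=H
         pickup(G) → towers=[B/A; E/D/C; F; H] holding=G
     unstack(A, B) → towers=[B; E/D/C; F; G; H] holding=A
         pickup(H) → towers=[B/A; E/D/C; F; G] holding=H  ← match
         pickup(F) → towers=[B/A; E/D/C; G; H] holding=F
     unstack(C, D) → towers=[B/A; E/D; F; G; H] holding=C

pickup(H)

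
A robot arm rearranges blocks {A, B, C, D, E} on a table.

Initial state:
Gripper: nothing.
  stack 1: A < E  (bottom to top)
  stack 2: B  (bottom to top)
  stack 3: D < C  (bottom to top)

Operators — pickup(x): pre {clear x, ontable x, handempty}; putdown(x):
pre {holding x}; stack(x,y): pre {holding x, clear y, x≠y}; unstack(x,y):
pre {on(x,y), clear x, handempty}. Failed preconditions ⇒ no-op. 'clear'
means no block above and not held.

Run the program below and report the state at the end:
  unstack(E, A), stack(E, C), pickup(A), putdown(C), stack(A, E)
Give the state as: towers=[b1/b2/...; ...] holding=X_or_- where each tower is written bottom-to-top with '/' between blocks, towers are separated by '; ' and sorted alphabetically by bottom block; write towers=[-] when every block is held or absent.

towers=[B; D/C/E/A] holding=-

step 1 (unstack(E, A)): towers=[A; B; D/C] holding=E
step 2 (stack(E, C)): towers=[A; B; D/C/E] holding=-
step 3 (pickup(A)): towers=[B; D/C/E] holding=A
step 4 (putdown(C)) [no-op]: towers=[B; D/C/E] holding=A
step 5 (stack(A, E)): towers=[B; D/C/E/A] holding=-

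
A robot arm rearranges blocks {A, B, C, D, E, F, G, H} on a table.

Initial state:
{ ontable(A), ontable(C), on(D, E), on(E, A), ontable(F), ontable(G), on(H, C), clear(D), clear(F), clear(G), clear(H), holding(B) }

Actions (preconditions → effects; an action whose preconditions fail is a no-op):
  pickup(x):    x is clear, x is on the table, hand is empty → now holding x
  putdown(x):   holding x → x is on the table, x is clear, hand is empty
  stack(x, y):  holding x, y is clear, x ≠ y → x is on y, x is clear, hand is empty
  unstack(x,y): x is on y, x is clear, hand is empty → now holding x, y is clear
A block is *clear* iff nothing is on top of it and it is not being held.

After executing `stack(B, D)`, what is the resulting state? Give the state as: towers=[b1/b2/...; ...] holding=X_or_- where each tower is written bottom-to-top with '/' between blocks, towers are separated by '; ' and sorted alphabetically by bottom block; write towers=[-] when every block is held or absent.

before: towers=[A/E/D; C/H; F; G] holding=B
pre[stack(B, D)]: holding(B) ok, clear(D) ok, B≠D ok
all met → apply stack(B, D)
after:  towers=[A/E/D/B; C/H; F; G] holding=-

towers=[A/E/D/B; C/H; F; G] holding=-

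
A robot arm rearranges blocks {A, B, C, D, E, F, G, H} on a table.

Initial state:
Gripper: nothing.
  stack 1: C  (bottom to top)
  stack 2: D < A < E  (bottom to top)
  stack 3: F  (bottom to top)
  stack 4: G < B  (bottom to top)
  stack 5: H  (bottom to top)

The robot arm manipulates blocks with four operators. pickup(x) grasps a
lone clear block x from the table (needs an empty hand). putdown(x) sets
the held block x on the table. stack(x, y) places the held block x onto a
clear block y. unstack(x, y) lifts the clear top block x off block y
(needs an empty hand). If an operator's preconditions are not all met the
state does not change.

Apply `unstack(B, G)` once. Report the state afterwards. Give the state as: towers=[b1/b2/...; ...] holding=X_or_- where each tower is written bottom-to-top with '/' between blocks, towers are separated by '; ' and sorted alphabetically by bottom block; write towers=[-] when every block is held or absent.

towers=[C; D/A/E; F; G; H] holding=B

before: towers=[C; D/A/E; F; G/B; H] holding=-
pre[unstack(B, G)]: on(B,G) yes, clear(B) yes, handempty yes
all met → apply unstack(B, G)
after:  towers=[C; D/A/E; F; G; H] holding=B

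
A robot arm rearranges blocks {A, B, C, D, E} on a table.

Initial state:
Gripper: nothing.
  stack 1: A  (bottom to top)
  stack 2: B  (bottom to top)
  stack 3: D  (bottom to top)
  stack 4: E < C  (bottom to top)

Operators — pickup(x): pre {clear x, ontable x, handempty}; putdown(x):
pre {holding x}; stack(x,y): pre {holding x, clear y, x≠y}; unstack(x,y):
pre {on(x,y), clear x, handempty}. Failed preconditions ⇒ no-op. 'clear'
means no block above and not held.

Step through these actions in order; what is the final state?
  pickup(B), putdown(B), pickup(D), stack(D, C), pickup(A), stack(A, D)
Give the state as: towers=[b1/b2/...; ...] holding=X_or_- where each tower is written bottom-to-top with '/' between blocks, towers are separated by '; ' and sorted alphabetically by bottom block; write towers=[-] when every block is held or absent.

step 1 (pickup(B)): towers=[A; D; E/C] holding=B
step 2 (putdown(B)): towers=[A; B; D; E/C] holding=-
step 3 (pickup(D)): towers=[A; B; E/C] holding=D
step 4 (stack(D, C)): towers=[A; B; E/C/D] holding=-
step 5 (pickup(A)): towers=[B; E/C/D] holding=A
step 6 (stack(A, D)): towers=[B; E/C/D/A] holding=-

towers=[B; E/C/D/A] holding=-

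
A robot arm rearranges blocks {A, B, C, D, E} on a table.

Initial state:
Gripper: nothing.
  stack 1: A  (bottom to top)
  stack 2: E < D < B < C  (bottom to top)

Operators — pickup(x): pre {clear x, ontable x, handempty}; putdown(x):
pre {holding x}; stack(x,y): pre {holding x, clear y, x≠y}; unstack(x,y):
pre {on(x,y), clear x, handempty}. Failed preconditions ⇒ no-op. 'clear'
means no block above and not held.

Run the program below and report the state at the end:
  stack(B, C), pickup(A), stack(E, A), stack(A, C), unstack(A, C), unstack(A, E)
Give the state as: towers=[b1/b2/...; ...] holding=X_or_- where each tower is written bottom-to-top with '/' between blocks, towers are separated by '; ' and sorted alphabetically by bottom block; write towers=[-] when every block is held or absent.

towers=[E/D/B/C] holding=A

step 1 (stack(B, C)) [no-op]: towers=[A; E/D/B/C] holding=-
step 2 (pickup(A)): towers=[E/D/B/C] holding=A
step 3 (stack(E, A)) [no-op]: towers=[E/D/B/C] holding=A
step 4 (stack(A, C)): towers=[E/D/B/C/A] holding=-
step 5 (unstack(A, C)): towers=[E/D/B/C] holding=A
step 6 (unstack(A, E)) [no-op]: towers=[E/D/B/C] holding=A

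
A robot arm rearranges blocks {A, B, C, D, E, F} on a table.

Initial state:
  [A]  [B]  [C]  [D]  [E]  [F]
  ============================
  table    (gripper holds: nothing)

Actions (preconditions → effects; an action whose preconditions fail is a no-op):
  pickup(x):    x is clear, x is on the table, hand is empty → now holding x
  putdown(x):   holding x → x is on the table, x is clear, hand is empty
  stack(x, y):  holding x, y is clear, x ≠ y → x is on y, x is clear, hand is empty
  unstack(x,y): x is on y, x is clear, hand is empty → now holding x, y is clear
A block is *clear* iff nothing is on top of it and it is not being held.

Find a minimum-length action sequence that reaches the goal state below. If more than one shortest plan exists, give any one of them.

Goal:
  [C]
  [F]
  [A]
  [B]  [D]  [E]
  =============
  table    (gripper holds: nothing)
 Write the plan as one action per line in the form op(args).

pickup(A)
stack(A, B)
pickup(F)
stack(F, A)
pickup(C)
stack(C, F)

step 1 (pickup(A)): towers=[B; C; D; E; F] holding=A
step 2 (stack(A, B)): towers=[B/A; C; D; E; F] holding=-
step 3 (pickup(F)): towers=[B/A; C; D; E] holding=F
step 4 (stack(F, A)): towers=[B/A/F; C; D; E] holding=-
step 5 (pickup(C)): towers=[B/A/F; D; E] holding=C
step 6 (stack(C, F)): towers=[B/A/F/C; D; E] holding=-
goal check: towers=[B/A/F/C; D; E] holding=- — reached (length 6, optimal by BFS)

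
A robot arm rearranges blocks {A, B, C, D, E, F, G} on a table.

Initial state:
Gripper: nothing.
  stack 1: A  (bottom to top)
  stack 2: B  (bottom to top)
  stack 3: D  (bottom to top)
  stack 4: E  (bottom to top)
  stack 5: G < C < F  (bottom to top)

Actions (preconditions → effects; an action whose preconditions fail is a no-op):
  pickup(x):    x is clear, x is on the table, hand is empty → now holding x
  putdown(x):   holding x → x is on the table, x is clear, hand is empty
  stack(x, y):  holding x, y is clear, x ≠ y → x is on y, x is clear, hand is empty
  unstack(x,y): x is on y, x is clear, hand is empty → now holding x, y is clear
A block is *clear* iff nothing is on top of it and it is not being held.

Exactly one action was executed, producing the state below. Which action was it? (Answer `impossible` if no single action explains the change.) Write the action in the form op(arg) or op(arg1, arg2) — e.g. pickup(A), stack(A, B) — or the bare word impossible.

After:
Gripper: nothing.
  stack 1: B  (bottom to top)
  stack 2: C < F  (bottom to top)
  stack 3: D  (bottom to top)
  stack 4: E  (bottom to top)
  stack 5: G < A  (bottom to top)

impossible

target: towers=[B; C/F; D; E; G/A] holding=-
         pickup(B) → towers=[A; D; E; G/C/F] holding=B
     unstack(F, C) → towers=[A; B; D; E; G/C] holding=F
         pickup(D) → towers=[A; B; E; G/C/F] holding=D
         pickup(A) → towers=[B; D; E; G/C/F] holding=A
         pickup(E) → towers=[A; B; D; G/C/F] holding=E
none of the 5 applicable actions match → impossible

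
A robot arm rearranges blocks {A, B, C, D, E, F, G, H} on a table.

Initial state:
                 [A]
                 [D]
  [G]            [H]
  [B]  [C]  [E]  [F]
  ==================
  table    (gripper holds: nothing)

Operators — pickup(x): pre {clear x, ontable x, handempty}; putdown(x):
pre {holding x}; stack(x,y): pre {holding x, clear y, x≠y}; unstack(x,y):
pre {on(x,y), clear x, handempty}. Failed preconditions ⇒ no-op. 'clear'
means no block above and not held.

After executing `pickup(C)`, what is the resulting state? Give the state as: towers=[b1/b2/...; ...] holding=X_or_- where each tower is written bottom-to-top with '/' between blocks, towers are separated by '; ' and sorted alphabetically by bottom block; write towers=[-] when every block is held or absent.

before: towers=[B/G; C; E; F/H/D/A] holding=-
pre[pickup(C)]: clear(C) yes, ontable(C) yes, handempty yes
all met → apply pickup(C)
after:  towers=[B/G; E; F/H/D/A] holding=C

towers=[B/G; E; F/H/D/A] holding=C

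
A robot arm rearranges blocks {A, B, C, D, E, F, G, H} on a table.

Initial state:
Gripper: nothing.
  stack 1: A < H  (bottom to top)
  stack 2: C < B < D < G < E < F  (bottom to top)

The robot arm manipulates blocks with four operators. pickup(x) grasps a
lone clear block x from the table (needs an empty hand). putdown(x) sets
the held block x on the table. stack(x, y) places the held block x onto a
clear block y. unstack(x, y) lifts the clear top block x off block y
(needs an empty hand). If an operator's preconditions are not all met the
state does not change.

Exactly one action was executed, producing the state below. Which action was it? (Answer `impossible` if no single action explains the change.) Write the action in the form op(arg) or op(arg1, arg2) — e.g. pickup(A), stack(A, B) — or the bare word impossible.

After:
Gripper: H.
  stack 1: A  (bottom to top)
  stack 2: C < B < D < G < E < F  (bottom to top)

unstack(H, A)

target: towers=[A; C/B/D/G/E/F] holding=H
     unstack(H, A) → towers=[A; C/B/D/G/E/F] holding=H  ← match
     unstack(F, E) → towers=[A/H; C/B/D/G/E] holding=F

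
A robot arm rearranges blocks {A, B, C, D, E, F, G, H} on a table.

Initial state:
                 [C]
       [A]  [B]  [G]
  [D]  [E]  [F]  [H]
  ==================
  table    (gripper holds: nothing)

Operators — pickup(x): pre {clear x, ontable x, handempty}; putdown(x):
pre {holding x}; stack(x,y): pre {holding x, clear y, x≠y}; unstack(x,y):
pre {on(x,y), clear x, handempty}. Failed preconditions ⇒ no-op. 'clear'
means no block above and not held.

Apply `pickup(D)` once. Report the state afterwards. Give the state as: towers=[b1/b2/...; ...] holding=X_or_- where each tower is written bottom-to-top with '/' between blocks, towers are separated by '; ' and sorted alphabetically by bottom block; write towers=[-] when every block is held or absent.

before: towers=[D; E/A; F/B; H/G/C] holding=-
pre[pickup(D)]: clear(D) yes, ontable(D) yes, handempty yes
all met → apply pickup(D)
after:  towers=[E/A; F/B; H/G/C] holding=D

towers=[E/A; F/B; H/G/C] holding=D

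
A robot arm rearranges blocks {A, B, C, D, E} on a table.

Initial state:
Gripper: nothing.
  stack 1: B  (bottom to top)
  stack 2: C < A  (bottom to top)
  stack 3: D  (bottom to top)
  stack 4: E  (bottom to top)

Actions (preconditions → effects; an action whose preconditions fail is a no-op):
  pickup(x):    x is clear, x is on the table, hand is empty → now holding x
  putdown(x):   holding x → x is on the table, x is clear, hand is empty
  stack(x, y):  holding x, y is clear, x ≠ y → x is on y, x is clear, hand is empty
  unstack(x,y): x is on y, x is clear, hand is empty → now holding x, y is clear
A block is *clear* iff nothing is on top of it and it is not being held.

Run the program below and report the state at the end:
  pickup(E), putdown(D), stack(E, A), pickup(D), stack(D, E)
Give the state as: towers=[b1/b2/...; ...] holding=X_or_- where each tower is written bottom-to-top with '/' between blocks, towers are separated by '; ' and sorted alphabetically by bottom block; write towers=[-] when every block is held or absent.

towers=[B; C/A/E/D] holding=-

step 1 (pickup(E)): towers=[B; C/A; D] holding=E
step 2 (putdown(D)) [no-op]: towers=[B; C/A; D] holding=E
step 3 (stack(E, A)): towers=[B; C/A/E; D] holding=-
step 4 (pickup(D)): towers=[B; C/A/E] holding=D
step 5 (stack(D, E)): towers=[B; C/A/E/D] holding=-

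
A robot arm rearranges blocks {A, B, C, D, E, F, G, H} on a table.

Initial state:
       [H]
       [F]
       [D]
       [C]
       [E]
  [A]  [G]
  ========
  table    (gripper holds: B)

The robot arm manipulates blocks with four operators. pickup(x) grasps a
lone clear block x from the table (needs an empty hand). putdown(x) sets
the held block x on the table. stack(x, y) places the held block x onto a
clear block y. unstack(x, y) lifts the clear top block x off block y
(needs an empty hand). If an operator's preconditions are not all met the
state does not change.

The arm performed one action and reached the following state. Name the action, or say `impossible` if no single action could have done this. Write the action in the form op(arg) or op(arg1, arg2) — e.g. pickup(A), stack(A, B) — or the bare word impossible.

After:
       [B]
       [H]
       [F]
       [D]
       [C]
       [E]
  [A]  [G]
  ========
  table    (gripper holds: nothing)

stack(B, H)

target: towers=[A; G/E/C/D/F/H/B] holding=-
        putdown(B) → towers=[A; B; G/E/C/D/F/H] holding=-
       stack(B, A) → towers=[A/B; G/E/C/D/F/H] holding=-
       stack(B, H) → towers=[A; G/E/C/D/F/H/B] holding=-  ← match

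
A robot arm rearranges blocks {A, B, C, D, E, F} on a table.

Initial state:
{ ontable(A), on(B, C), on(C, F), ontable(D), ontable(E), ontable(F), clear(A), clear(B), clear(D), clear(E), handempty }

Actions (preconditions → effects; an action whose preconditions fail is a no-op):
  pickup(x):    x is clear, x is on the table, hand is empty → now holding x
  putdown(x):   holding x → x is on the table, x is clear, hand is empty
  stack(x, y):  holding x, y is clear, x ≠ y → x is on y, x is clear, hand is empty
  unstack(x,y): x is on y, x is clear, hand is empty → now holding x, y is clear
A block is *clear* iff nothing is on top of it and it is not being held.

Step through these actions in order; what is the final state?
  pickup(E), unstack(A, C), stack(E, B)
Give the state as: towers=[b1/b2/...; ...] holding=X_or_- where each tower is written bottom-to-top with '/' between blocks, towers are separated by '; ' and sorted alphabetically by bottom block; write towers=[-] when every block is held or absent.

towers=[A; D; F/C/B/E] holding=-

step 1 (pickup(E)): towers=[A; D; F/C/B] holding=E
step 2 (unstack(A, C)) [no-op]: towers=[A; D; F/C/B] holding=E
step 3 (stack(E, B)): towers=[A; D; F/C/B/E] holding=-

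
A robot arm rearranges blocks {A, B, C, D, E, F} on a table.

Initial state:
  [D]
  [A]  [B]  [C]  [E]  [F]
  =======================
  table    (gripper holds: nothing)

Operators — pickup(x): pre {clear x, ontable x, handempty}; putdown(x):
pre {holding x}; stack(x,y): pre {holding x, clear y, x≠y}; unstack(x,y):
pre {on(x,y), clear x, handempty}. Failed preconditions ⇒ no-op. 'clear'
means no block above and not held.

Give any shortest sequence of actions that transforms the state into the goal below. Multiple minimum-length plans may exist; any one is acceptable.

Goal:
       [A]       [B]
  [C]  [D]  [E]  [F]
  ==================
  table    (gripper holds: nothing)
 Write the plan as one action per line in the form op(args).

pickup(B)
stack(B, F)
unstack(D, A)
putdown(D)
pickup(A)
stack(A, D)

step 1 (pickup(B)): towers=[A/D; C; E; F] holding=B
step 2 (stack(B, F)): towers=[A/D; C; E; F/B] holding=-
step 3 (unstack(D, A)): towers=[A; C; E; F/B] holding=D
step 4 (putdown(D)): towers=[A; C; D; E; F/B] holding=-
step 5 (pickup(A)): towers=[C; D; E; F/B] holding=A
step 6 (stack(A, D)): towers=[C; D/A; E; F/B] holding=-
goal check: towers=[C; D/A; E; F/B] holding=- — reached (length 6, optimal by BFS)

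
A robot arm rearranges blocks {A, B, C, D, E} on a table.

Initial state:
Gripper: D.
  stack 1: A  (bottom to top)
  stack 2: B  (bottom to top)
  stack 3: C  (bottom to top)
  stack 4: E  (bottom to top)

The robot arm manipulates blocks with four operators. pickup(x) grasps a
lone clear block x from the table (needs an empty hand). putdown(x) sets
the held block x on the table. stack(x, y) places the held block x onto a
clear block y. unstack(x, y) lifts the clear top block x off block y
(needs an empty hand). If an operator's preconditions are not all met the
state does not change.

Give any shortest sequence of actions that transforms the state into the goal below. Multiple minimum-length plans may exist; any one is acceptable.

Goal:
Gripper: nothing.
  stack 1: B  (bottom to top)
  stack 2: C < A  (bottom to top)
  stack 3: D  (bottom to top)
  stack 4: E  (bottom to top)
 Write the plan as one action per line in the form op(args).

step 1 (putdown(D)): towers=[A; B; C; D; E] holding=-
step 2 (pickup(A)): towers=[B; C; D; E] holding=A
step 3 (stack(A, C)): towers=[B; C/A; D; E] holding=-
goal check: towers=[B; C/A; D; E] holding=- — reached (length 3, optimal by BFS)

putdown(D)
pickup(A)
stack(A, C)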